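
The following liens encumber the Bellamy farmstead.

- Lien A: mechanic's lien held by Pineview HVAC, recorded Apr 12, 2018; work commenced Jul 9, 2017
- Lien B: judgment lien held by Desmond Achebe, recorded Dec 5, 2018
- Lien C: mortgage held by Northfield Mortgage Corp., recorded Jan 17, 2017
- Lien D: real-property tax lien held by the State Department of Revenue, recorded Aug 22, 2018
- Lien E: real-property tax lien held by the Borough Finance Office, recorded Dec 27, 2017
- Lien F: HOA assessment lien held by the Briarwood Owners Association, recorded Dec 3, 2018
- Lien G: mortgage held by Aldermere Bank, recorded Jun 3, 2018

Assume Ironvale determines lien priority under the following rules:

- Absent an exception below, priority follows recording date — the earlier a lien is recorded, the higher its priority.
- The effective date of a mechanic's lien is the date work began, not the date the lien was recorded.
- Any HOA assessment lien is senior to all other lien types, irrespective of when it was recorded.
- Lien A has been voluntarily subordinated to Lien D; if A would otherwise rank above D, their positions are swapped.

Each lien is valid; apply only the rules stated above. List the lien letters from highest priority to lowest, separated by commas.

F, C, D, E, G, A, B

Effective dates: A's effective date is Jul 9, 2017, when work began.
F is an HOA assessment lien and takes priority over every other lien.
Ordering the rest by effective date: C (Jan 17, 2017), A (Jul 9, 2017), E (Dec 27, 2017), G (Jun 3, 2018), D (Aug 22, 2018), B (Dec 5, 2018).
A is senior to D before the subordination, so the two trade places.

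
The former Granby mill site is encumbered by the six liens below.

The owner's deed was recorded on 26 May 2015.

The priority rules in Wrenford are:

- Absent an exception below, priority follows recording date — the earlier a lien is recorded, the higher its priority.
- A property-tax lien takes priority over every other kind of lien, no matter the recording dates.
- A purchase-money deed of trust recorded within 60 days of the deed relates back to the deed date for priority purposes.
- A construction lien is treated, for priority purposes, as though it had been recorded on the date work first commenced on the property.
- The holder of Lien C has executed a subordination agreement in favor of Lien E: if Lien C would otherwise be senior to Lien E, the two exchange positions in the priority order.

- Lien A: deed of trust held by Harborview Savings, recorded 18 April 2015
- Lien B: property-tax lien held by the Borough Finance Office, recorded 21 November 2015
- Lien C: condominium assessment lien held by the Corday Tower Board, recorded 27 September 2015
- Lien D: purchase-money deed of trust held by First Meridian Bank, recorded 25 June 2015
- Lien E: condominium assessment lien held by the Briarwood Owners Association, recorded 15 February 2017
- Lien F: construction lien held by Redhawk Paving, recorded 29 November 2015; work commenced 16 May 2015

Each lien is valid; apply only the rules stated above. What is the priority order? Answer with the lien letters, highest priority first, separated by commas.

B, A, F, D, E, C

First, effective dates: D relates back to the deed date 26 May 2015; F is treated as recorded 16 May 2015, the work-commencement date.
B is a property-tax lien, so it outranks all other liens regardless of date.
Among the remaining liens, by effective date: A (18 April 2015), F (16 May 2015), D (26 May 2015), C (27 September 2015), E (15 February 2017).
The subordination applies — C was senior to E — so C and E swap.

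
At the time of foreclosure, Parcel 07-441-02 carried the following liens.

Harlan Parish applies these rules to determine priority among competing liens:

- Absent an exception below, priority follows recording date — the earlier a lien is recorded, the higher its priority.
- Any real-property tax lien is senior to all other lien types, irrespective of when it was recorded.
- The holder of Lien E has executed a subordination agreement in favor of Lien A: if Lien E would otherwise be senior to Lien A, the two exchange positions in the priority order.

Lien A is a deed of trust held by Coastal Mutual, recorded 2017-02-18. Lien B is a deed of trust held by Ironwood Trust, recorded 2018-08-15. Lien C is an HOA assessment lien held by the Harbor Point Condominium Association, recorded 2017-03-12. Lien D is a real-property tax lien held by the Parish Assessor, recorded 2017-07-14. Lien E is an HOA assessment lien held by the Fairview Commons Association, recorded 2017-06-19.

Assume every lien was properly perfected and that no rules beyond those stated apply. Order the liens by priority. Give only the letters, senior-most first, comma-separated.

D, A, C, E, B

As a real-property tax lien, D is senior to every other lien.
Ordering the rest by effective date: A (2017-02-18), C (2017-03-12), E (2017-06-19), B (2018-08-15).
E already ranks below A; the subordination has no effect.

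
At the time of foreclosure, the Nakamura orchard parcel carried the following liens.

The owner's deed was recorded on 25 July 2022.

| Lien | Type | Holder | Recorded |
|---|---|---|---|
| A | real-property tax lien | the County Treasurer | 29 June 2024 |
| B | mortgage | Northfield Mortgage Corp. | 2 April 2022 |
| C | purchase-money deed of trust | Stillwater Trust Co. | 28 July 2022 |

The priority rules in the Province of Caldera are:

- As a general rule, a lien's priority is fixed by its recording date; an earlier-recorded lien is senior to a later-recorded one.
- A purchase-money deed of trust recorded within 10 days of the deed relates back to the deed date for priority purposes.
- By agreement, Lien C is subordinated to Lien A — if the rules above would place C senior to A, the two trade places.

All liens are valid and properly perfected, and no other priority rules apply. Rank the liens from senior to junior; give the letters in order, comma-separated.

Adjusting effective dates: C was recorded within the 10-day window, so its effective date is the deed date 25 July 2022.
By effective date, earliest first: B (2 April 2022), C (25 July 2022), A (29 June 2024).
C would otherwise be senior to A, so under the subordination agreement C and A exchange positions.

B, A, C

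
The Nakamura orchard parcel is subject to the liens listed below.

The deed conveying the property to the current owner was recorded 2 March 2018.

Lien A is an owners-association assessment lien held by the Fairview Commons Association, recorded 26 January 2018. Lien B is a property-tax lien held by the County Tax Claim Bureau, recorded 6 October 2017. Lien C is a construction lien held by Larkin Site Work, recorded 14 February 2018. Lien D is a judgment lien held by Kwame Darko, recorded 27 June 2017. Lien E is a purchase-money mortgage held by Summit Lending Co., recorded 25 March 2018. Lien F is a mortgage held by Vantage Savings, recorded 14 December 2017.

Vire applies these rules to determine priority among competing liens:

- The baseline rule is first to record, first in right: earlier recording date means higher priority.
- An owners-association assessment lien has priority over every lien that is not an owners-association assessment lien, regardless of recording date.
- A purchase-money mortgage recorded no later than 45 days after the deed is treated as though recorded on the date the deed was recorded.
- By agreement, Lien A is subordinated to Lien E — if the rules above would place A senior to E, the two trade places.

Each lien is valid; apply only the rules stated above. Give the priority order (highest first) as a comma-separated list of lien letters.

E, D, B, F, C, A

Adjusting effective dates: E relates back to the deed date 2 March 2018.
A is an owners-association assessment lien, so it outranks all other liens regardless of date.
Remaining liens by effective date: D (27 June 2017), B (6 October 2017), F (14 December 2017), C (14 February 2018), E (2 March 2018).
A would otherwise be senior to E, so under the subordination agreement A and E exchange positions.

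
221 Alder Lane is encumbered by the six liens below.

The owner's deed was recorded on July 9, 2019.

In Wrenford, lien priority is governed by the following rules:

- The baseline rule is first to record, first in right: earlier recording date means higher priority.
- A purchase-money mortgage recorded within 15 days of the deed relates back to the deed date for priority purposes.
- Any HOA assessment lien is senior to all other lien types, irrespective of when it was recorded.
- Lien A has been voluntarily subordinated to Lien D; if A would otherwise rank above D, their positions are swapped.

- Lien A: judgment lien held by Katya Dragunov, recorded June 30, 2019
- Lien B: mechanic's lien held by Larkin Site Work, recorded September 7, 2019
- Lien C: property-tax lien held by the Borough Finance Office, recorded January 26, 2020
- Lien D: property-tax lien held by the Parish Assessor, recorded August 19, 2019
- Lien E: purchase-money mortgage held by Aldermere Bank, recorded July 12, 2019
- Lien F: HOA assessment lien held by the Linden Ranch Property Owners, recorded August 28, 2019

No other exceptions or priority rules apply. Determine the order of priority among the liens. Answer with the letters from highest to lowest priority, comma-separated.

Effective dates: E was recorded within the 15-day window, so its effective date is the deed date July 9, 2019.
F is an HOA assessment lien, so it outranks all other liens regardless of date.
Ordering the rest by effective date: A (June 30, 2019), E (July 9, 2019), D (August 19, 2019), B (September 7, 2019), C (January 26, 2020).
The subordination applies — A was senior to D — so A and D swap.

F, D, E, A, B, C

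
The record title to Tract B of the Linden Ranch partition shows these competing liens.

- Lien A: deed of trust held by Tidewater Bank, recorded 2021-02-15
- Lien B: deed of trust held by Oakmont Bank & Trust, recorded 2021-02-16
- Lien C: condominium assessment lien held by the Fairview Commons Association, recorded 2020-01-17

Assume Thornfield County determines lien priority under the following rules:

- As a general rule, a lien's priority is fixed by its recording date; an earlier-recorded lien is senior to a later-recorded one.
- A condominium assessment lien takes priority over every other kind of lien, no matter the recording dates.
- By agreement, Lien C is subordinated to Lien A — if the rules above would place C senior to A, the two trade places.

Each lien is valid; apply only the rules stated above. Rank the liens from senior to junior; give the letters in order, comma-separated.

C, as a condominium assessment lien, has superpriority and ranks first.
Among the remaining liens, by effective date: A (2021-02-15), B (2021-02-16).
C would otherwise be senior to A, so under the subordination agreement C and A exchange positions.

A, C, B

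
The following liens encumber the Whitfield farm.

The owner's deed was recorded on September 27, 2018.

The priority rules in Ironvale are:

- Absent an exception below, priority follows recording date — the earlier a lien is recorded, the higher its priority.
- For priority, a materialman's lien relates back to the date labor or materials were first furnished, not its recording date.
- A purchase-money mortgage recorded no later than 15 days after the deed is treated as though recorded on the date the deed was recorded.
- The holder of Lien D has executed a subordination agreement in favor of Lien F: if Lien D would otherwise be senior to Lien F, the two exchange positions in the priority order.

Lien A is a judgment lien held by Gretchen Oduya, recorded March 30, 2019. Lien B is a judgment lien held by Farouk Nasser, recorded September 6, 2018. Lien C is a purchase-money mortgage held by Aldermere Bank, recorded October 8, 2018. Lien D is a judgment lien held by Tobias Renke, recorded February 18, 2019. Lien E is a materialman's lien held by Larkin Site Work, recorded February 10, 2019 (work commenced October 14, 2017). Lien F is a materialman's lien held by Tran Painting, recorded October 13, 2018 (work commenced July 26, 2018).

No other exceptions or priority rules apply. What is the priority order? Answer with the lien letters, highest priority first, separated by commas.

Effective dates: C relates back to the deed date September 27, 2018; E's effective date is October 14, 2017, when work began; F is treated as recorded July 26, 2018, the work-commencement date.
Sorted by effective date: E (October 14, 2017), F (July 26, 2018), B (September 6, 2018), C (September 27, 2018), D (February 18, 2019), A (March 30, 2019).
D already ranks below F; the subordination has no effect.

E, F, B, C, D, A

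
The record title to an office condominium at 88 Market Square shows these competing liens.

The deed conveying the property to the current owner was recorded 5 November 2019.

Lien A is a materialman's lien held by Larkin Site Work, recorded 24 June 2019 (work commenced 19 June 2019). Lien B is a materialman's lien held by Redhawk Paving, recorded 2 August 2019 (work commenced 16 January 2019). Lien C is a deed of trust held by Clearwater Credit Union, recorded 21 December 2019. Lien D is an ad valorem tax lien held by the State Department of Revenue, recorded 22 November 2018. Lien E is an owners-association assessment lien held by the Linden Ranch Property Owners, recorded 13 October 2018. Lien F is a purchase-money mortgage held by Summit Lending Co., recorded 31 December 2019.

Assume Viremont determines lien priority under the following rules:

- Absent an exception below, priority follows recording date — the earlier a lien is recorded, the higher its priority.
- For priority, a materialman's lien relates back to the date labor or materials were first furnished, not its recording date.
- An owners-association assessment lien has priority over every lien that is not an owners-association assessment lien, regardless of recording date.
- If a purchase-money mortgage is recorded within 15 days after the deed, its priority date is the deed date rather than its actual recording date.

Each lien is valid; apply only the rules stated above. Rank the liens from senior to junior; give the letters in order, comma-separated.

First, effective dates: A's effective date is 19 June 2019, when work began; B is treated as recorded 16 January 2019, the work-commencement date; F was recorded 56 days after the deed, outside the 15-day window, so it keeps its recording date.
E, as an owners-association assessment lien, has superpriority and ranks first.
Ordering the rest by effective date: D (22 November 2018), B (16 January 2019), A (19 June 2019), C (21 December 2019), F (31 December 2019).

E, D, B, A, C, F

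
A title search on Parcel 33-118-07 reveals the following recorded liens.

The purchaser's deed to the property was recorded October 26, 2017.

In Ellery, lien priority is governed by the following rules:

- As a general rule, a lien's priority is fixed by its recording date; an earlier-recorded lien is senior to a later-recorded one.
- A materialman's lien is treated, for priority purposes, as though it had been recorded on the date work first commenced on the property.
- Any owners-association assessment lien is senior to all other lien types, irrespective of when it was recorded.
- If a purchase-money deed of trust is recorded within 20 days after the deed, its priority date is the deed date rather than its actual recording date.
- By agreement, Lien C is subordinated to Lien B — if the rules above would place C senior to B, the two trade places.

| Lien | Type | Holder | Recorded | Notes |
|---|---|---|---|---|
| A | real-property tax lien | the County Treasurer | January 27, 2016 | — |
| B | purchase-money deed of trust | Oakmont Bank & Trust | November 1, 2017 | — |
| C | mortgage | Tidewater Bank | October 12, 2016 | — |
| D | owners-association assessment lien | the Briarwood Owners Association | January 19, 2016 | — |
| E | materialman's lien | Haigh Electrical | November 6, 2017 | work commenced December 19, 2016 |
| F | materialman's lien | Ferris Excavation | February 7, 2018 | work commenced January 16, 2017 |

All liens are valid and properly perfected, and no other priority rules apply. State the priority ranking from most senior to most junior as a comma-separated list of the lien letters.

Adjusting effective dates: B relates back to the deed date October 26, 2017; E relates back to December 19, 2016 (work commenced); F relates back to January 16, 2017 (work commenced).
As an owners-association assessment lien, D is senior to every other lien.
Remaining liens by effective date: A (January 27, 2016), C (October 12, 2016), E (December 19, 2016), F (January 16, 2017), B (October 26, 2017).
Because C would otherwise rank above B, the subordination swaps them.

D, A, B, E, F, C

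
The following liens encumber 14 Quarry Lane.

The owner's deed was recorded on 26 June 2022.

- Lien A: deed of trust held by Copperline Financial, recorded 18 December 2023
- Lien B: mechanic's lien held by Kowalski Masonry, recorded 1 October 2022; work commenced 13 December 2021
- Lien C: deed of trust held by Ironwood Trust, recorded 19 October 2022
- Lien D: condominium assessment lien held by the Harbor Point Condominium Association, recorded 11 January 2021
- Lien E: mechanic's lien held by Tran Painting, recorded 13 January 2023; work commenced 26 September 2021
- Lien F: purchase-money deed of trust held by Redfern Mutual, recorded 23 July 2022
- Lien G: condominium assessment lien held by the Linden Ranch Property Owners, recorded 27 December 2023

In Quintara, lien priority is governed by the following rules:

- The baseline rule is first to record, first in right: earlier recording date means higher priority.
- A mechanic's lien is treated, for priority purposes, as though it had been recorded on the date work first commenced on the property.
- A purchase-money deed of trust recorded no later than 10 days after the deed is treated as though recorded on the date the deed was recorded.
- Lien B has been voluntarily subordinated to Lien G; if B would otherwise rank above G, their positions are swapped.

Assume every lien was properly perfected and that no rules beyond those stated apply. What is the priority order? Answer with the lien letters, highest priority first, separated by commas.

D, E, G, F, C, A, B

Effective dates after the stated exceptions: B relates back to 13 December 2021 (work commenced); E relates back to 26 September 2021 (work commenced); F missed the 10-day window (27 days after the deed), so its recording date stands.
By effective date, earliest first: D (11 January 2021), E (26 September 2021), B (13 December 2021), F (23 July 2022), C (19 October 2022), A (18 December 2023), G (27 December 2023).
B would otherwise be senior to G, so under the subordination agreement B and G exchange positions.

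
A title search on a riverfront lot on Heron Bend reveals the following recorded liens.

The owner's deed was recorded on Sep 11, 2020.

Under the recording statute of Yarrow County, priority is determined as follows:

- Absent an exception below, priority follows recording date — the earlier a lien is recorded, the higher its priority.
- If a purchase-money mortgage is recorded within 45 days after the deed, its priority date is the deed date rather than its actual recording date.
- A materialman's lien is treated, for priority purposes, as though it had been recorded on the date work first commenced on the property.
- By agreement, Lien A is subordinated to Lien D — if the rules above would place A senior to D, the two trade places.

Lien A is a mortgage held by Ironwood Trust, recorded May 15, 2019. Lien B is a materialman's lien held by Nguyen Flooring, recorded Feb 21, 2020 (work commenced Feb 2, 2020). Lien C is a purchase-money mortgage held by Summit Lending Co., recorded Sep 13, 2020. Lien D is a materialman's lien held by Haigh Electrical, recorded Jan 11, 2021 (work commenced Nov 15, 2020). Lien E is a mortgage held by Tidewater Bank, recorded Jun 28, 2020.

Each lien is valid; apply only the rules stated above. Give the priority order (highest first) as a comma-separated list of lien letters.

Adjusting effective dates: B relates back to Feb 2, 2020 (work commenced); C's effective date is the deed date, Sep 11, 2020; D's effective date is Nov 15, 2020, when work began.
By effective date: A (May 15, 2019), B (Feb 2, 2020), E (Jun 28, 2020), C (Sep 11, 2020), D (Nov 15, 2020).
A would otherwise be senior to D, so under the subordination agreement A and D exchange positions.

D, B, E, C, A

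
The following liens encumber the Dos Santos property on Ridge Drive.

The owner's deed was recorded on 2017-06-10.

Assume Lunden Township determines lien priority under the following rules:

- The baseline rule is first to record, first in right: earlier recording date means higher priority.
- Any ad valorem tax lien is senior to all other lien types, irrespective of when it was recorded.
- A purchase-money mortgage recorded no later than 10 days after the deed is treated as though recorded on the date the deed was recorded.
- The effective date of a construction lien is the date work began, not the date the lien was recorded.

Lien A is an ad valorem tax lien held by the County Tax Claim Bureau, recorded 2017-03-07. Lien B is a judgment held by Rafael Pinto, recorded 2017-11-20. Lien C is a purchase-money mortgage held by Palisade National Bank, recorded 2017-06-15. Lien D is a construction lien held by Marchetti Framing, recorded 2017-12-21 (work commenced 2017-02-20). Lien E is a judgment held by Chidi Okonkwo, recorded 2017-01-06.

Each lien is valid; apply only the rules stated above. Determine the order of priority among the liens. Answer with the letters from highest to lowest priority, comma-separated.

Effective dates after the stated exceptions: C's effective date is the deed date, 2017-06-10; D's effective date is 2017-02-20, when work began.
A, as an ad valorem tax lien, has superpriority and ranks first.
The other liens, earliest effective date first: E (2017-01-06), D (2017-02-20), C (2017-06-10), B (2017-11-20).

A, E, D, C, B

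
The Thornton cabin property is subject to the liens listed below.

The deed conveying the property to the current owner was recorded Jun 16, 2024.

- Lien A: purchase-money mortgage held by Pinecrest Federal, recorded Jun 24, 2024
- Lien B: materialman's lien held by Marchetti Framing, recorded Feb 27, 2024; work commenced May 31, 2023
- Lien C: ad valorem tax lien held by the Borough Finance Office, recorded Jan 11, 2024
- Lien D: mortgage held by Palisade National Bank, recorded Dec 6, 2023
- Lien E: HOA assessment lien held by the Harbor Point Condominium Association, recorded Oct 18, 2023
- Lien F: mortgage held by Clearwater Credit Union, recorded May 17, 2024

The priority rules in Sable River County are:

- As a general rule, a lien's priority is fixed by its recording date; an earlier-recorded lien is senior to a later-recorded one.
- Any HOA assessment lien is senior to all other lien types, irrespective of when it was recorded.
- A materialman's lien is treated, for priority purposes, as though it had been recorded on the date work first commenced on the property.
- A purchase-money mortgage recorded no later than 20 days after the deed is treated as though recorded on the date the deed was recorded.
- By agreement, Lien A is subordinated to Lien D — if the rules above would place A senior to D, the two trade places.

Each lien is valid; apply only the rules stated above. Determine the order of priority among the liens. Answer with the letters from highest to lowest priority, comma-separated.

E, B, D, C, F, A

Effective dates: A was recorded within the 20-day window, so its effective date is the deed date Jun 16, 2024; B's effective date is May 31, 2023, when work began.
As an HOA assessment lien, E is senior to every other lien.
The other liens, earliest effective date first: B (May 31, 2023), D (Dec 6, 2023), C (Jan 11, 2024), F (May 17, 2024), A (Jun 16, 2024).
A is already junior to D, so the subordination agreement changes nothing.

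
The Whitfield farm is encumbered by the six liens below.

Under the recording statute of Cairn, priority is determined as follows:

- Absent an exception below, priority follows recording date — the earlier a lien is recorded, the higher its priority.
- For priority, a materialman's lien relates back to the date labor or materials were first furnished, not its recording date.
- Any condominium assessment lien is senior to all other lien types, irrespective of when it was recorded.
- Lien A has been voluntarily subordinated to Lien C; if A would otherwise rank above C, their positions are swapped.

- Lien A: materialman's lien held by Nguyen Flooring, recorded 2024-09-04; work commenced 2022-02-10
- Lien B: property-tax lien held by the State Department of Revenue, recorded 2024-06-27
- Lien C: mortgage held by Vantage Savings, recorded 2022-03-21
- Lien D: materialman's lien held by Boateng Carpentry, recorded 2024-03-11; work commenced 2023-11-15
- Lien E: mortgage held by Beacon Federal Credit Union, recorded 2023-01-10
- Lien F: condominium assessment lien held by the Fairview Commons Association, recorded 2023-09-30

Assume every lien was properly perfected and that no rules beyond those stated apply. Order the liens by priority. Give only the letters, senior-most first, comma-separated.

Adjusting effective dates: A's effective date is 2022-02-10, when work began; D is treated as recorded 2023-11-15, the work-commencement date.
F, as a condominium assessment lien, has superpriority and ranks first.
Ordering the rest by effective date: A (2022-02-10), C (2022-03-21), E (2023-01-10), D (2023-11-15), B (2024-06-27).
A would otherwise be senior to C, so under the subordination agreement A and C exchange positions.

F, C, A, E, D, B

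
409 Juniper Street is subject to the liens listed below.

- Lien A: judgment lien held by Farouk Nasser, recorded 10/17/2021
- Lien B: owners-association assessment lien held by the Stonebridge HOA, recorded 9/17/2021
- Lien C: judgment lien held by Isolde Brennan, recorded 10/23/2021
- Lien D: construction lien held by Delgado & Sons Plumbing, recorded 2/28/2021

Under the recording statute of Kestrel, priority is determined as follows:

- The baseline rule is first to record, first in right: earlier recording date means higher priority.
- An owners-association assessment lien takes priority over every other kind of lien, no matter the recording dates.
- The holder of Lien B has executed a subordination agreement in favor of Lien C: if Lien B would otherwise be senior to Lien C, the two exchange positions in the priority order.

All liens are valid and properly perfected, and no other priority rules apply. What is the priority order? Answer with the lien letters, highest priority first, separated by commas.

B is an owners-association assessment lien, so it outranks all other liens regardless of date.
Ordering the rest by effective date: D (2/28/2021), A (10/17/2021), C (10/23/2021).
Because B would otherwise rank above C, the subordination swaps them.

C, D, A, B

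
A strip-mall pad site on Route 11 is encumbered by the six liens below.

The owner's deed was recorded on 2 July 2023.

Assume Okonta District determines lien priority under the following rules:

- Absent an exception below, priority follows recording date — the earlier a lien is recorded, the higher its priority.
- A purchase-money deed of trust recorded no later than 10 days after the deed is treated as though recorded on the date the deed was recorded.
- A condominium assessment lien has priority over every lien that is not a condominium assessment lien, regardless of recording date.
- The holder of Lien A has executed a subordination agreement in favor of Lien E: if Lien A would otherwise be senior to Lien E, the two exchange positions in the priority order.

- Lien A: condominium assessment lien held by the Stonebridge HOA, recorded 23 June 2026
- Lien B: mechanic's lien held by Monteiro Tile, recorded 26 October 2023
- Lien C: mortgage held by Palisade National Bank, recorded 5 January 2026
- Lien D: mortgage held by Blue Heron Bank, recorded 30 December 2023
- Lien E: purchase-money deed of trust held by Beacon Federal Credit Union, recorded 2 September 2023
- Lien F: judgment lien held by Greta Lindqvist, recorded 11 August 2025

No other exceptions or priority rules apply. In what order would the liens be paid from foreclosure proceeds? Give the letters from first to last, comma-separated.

Effective dates: E missed the 10-day window (62 days after the deed), so its recording date stands.
A is a condominium assessment lien, so it outranks all other liens regardless of date.
The other liens, earliest effective date first: E (2 September 2023), B (26 October 2023), D (30 December 2023), F (11 August 2025), C (5 January 2026).
A is senior to E before the subordination, so the two trade places.

E, A, B, D, F, C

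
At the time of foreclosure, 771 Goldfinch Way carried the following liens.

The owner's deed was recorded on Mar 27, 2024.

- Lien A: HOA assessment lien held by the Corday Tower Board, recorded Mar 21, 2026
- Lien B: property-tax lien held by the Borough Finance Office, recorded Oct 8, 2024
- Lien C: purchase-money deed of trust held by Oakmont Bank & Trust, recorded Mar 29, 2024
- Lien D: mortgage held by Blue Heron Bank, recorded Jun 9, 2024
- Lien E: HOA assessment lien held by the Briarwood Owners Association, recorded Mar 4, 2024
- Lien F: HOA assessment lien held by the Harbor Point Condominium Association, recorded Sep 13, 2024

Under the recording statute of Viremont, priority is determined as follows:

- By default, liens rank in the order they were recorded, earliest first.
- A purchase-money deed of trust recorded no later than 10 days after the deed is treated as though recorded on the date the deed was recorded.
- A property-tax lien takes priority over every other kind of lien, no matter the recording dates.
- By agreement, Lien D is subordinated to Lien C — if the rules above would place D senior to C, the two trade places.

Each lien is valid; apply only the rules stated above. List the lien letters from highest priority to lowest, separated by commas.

B, E, C, D, F, A

Adjusting effective dates: C was recorded within the 10-day window, so its effective date is the deed date Mar 27, 2024.
B is a property-tax lien, so it outranks all other liens regardless of date.
Among the remaining liens, by effective date: E (Mar 4, 2024), C (Mar 27, 2024), D (Jun 9, 2024), F (Sep 13, 2024), A (Mar 21, 2026).
D is already junior to C, so the subordination agreement changes nothing.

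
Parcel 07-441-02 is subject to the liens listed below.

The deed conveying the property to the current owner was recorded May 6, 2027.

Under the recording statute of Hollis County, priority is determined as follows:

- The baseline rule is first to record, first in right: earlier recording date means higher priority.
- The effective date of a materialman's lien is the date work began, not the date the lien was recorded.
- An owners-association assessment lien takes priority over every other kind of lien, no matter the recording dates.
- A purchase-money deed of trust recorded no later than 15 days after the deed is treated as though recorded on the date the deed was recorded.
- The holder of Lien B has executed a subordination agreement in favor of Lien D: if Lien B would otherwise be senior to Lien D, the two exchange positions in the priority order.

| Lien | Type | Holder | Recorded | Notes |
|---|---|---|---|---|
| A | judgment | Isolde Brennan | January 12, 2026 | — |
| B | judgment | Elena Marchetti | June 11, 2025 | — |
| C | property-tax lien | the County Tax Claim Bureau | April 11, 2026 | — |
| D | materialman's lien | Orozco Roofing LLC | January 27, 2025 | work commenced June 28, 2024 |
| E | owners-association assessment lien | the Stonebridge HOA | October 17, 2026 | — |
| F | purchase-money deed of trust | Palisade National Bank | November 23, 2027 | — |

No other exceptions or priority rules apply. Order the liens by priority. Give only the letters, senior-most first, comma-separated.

E, D, B, A, C, F

First, effective dates: D is treated as recorded June 28, 2024, the work-commencement date; F was recorded 201 days after the deed — beyond 15 days — so no relation-back applies.
E, as an owners-association assessment lien, has superpriority and ranks first.
Among the remaining liens, by effective date: D (June 28, 2024), B (June 11, 2025), A (January 12, 2026), C (April 11, 2026), F (November 23, 2027).
B already ranks below D; the subordination has no effect.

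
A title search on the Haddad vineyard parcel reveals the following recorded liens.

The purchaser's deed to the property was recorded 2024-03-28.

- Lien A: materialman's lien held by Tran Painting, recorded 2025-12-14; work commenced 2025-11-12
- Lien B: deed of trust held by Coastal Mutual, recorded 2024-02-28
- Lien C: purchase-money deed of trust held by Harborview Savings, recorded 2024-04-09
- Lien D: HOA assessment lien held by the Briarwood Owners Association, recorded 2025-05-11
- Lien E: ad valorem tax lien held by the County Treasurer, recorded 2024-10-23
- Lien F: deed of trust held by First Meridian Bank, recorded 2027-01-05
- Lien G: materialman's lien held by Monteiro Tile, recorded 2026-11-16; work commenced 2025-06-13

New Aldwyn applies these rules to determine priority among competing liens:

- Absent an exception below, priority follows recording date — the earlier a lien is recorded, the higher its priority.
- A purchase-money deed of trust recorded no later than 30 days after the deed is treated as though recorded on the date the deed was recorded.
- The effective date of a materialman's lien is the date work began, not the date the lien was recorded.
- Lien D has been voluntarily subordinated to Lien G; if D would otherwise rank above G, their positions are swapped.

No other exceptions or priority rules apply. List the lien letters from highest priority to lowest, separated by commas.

Adjusting effective dates: A's effective date is 2025-11-12, when work began; C's effective date is the deed date, 2024-03-28; G's effective date is 2025-06-13, when work began.
Ordering by effective date: B (2024-02-28), C (2024-03-28), E (2024-10-23), D (2025-05-11), G (2025-06-13), A (2025-11-12), F (2027-01-05).
D is senior to G before the subordination, so the two trade places.

B, C, E, G, D, A, F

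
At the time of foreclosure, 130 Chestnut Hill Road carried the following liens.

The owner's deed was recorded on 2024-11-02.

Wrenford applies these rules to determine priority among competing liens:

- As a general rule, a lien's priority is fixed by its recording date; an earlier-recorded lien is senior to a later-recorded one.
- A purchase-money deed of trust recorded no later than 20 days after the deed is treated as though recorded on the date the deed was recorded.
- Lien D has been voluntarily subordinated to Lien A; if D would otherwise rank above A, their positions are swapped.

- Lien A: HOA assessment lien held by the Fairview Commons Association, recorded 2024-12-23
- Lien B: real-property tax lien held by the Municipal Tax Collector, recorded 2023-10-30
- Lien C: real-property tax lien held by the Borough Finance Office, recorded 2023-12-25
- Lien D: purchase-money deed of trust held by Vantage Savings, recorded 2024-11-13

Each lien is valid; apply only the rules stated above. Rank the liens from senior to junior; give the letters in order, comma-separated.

B, C, A, D

Effective dates after the stated exceptions: D was recorded within the 20-day window, so its effective date is the deed date 2024-11-02.
Ordering by effective date: B (2023-10-30), C (2023-12-25), D (2024-11-02), A (2024-12-23).
D is senior to A before the subordination, so the two trade places.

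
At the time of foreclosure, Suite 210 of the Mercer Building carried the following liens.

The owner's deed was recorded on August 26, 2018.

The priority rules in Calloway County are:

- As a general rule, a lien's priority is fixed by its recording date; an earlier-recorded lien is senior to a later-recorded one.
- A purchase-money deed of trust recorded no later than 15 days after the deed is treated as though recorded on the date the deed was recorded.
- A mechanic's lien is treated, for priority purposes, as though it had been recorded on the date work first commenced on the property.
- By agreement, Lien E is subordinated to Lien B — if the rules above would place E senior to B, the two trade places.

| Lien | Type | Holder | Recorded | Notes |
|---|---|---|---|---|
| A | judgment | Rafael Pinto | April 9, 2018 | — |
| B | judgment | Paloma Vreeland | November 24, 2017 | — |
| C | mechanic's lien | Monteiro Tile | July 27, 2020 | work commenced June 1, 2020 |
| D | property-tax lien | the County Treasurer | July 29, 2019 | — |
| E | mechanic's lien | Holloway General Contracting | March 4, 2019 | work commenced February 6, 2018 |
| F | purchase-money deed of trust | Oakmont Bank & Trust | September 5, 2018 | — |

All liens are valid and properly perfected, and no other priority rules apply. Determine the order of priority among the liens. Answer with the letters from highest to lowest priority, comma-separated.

Effective dates after the stated exceptions: C relates back to June 1, 2020 (work commenced); E is treated as recorded February 6, 2018, the work-commencement date; F's effective date is the deed date, August 26, 2018.
By effective date: B (November 24, 2017), E (February 6, 2018), A (April 9, 2018), F (August 26, 2018), D (July 29, 2019), C (June 1, 2020).
Since E is not senior to B, the subordination leaves the order unchanged.

B, E, A, F, D, C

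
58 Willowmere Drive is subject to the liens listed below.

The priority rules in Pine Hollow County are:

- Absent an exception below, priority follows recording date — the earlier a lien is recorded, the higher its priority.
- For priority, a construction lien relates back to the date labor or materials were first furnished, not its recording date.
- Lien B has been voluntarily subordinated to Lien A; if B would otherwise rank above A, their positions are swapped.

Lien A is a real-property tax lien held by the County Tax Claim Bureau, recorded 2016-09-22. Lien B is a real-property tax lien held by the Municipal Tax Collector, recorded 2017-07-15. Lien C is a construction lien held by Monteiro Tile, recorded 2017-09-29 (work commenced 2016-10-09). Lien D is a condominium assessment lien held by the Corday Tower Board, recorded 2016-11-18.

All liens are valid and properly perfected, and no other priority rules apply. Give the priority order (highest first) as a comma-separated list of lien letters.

First, effective dates: C is treated as recorded 2016-10-09, the work-commencement date.
Sorted by effective date: A (2016-09-22), C (2016-10-09), D (2016-11-18), B (2017-07-15).
B is already junior to A, so the subordination agreement changes nothing.

A, C, D, B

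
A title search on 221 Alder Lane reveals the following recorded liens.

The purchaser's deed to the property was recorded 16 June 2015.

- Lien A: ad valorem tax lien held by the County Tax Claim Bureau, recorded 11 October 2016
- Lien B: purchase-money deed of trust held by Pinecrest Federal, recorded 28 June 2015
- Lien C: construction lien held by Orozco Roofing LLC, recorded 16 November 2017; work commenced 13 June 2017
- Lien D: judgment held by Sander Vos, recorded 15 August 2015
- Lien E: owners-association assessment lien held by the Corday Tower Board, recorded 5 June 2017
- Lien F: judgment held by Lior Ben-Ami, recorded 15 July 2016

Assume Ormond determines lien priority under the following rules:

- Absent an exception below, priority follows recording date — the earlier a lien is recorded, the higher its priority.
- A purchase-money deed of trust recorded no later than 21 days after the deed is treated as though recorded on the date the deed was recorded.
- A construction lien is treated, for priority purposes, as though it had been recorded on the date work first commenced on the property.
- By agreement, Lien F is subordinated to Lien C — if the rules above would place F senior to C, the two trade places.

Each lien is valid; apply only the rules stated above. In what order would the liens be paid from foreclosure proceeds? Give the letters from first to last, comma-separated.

B, D, C, A, E, F

Effective dates: B's effective date is the deed date, 16 June 2015; C relates back to 13 June 2017 (work commenced).
Sorted by effective date: B (16 June 2015), D (15 August 2015), F (15 July 2016), A (11 October 2016), E (5 June 2017), C (13 June 2017).
The subordination applies — F was senior to C — so F and C swap.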